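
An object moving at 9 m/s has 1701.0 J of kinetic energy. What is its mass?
KE = ½mv² → m = 2KE/v² = 2×1701.0/9² = 42.0 kg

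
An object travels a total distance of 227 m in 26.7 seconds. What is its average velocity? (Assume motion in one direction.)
v_avg = Δd / Δt = 227 / 26.7 = 8.5 m/s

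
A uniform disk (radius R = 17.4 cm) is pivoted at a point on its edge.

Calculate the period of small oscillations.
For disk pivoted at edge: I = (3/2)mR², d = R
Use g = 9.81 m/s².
I/m = (3/2)R² = 0.04541 m²; d = R = 0.174 m
T = 2π√((3/2)R²/(gR)) = 2π√(3R/(2g)) = 1.025 s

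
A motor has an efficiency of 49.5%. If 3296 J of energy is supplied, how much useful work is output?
W_out = η × W_in = 0.495 × 3296 = 1631.5 J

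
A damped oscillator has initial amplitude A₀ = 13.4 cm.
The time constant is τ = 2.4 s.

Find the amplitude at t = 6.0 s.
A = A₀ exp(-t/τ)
A = A₀ exp(−t/τ) = 13.4×exp(−6.0/2.4) = 1.1 cm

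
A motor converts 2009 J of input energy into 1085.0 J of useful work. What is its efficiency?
η = W_out/W_in = 1085.0/2009 = 0.5401 = 54.01%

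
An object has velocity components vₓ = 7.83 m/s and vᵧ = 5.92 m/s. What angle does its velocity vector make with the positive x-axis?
θ = arctan(vᵧ/vₓ) = arctan(5.92/7.83) = 37.09°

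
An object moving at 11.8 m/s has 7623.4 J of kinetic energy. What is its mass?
KE = ½mv² → m = 2KE/v² = 2×7623.4/11.8² = 109.5 kg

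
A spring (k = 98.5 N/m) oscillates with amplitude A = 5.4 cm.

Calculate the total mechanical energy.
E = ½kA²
E = ½kA² = ½×98.5×(0.054)² = 0.1436 J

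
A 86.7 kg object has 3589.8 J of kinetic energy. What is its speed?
KE = ½mv² → v = √(2KE/m) = √(2×3589.8/86.7) = 9.1 m/s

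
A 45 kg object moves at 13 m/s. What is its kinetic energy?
KE = ½mv² = ½×45×13² = 3802.5 J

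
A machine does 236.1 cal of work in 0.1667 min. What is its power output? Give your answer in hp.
P = W/t = 987.8 J / 10 s = 98.76 W = 0.1324 hp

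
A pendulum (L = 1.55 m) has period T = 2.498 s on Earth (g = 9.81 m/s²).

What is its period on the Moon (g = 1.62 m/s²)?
T = 2π√(L/g), so T_moon/T_earth = √(g_earth/g_moon)
T_moon = 2π√(1.55/1.62) = 6.146 s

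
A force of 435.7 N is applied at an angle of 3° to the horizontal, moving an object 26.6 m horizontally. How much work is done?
W = Fd cosθ = 435.7×26.6×cos(3°) = 11574.0 J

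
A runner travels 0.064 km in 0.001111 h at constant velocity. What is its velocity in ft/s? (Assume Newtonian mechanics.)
v = d/t (with unit conversion) = 52.5 ft/s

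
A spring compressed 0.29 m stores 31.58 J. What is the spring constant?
PE = ½kx² → k = 2PE/x² = 2×31.58/0.29² = 751.0 N/m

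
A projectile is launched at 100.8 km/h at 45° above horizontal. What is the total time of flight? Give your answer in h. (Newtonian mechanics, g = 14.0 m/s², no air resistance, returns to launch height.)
T = 2v₀sin(θ)/g (with unit conversion) = 0.0007857 h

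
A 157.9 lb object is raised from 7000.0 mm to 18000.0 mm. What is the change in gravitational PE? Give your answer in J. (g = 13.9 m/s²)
ΔPE = mg(h₂ − h₁) = 71.62 kg × 13.9 m/s² × (18 − 7) m = 1.095e+04 J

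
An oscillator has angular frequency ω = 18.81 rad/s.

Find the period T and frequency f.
T = 2π/ω = 2π/18.81 = 0.334 s; f = ω/2π = 2.994 Hz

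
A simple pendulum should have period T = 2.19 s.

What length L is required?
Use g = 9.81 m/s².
T = 2π√(L/g) → L = g(T/2π)² = 9.81×(2.19/2π)² = 1.192 m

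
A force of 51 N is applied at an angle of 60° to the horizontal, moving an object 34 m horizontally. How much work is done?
W = Fd cosθ = 51×34×cos(60°) = 867.0 J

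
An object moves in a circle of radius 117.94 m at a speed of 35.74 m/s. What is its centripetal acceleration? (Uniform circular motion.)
a_c = v²/r = 35.74²/117.94 = 1277.35/117.94 = 10.83 m/s²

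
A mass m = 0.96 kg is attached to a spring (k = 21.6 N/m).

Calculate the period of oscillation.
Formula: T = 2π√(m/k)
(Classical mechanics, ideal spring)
T = 2π√(m/k) = 2π√(0.96/21.6) = 1.325 s; f = 1/T = 0.7549 Hz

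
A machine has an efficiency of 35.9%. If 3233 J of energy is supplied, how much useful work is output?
W_out = η × W_in = 0.359 × 3233 = 1160.6 J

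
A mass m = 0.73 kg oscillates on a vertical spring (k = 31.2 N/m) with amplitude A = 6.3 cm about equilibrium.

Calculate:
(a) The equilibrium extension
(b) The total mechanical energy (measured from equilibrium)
x_eq = mg/k = 0.73×9.81/31.2 = 0.2295 m = 22.95 cm
E = ½kA² = ½×31.2×(0.063)² = 0.06192 J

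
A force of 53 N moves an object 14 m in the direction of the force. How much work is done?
W = Fd = 53×14 = 742.0 J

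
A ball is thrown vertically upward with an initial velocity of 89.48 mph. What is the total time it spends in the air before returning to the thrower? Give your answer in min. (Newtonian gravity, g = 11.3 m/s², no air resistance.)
t_total = 2v₀/g (with unit conversion) = 0.118 min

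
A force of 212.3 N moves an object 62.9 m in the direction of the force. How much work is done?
W = Fd = 212.3×62.9 = 13354.0 J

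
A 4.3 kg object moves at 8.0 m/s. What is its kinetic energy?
KE = ½mv² = ½×4.3×8.0² = 137.6 J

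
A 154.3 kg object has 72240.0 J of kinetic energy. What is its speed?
KE = ½mv² → v = √(2KE/m) = √(2×72240.0/154.3) = 30.6 m/s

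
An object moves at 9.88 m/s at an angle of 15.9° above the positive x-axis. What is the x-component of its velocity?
vₓ = v cos(θ) = 9.88 × cos(15.9°) = 9.5 m/s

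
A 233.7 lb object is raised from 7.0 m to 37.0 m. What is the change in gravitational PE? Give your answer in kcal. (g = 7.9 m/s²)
ΔPE = mg(h₂ − h₁) = 106 kg × 7.9 m/s² × (37 − 7) m = 2.512e+04 J = 6.005 kcal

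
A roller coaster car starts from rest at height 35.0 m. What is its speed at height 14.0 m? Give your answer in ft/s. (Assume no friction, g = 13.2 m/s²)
mgh₁ = ½mv₂² + mgh₂ → v₂ = √(2g(h₁−h₂)) = √(2×13.2×(35−14)) = 23.55 m/s = 77.25 ft/s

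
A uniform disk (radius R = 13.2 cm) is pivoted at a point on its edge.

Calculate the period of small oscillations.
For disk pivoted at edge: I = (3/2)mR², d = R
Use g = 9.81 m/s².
I/m = (3/2)R² = 0.02614 m²; d = R = 0.132 m
T = 2π√((3/2)R²/(gR)) = 2π√(3R/(2g)) = 0.8926 s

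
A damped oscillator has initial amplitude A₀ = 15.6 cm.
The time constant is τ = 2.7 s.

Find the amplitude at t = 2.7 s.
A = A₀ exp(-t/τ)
A = A₀ exp(−t/τ) = 15.6×exp(−2.7/2.7) = 5.739 cm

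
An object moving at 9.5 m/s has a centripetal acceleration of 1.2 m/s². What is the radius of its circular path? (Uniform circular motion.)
r = v²/a_c = 9.5²/1.2 = 75.21 m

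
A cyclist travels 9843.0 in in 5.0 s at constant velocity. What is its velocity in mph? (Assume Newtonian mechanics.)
v = d/t (with unit conversion) = 111.9 mph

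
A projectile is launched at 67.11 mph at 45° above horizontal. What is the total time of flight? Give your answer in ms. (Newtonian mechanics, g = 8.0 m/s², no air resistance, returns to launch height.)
T = 2v₀sin(θ)/g (with unit conversion) = 5303.0 ms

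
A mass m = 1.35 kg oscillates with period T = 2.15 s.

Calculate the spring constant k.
T = 2π√(m/k) → k = m(2π/T)² = 1.35×(2π/2.15)² = 11.53 N/m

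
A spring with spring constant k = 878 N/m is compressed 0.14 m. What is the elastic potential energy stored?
PE = ½kx² = ½×878×0.14² = 8.604 J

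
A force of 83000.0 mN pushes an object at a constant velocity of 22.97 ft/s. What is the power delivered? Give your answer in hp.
P = Fv = 83 N × 7.001 m/s = 581.1 W = 0.7793 hp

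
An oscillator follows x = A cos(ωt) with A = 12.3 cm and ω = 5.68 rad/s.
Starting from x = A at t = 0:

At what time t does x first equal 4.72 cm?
cos(ωt) = x/A = 4.72/12.3 = 0.3837
ωt = arccos(0.3837) = 1.177 rad
t = 1.177/5.68 = 0.2072 s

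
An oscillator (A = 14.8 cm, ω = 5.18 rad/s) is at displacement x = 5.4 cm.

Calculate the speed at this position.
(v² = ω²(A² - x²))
v = ω√(A² − x²) = 5.18×√(0.148² − 0.054²) = 0.7138 m/s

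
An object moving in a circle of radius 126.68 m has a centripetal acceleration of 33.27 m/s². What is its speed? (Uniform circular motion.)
v = √(a_c × r) = √(33.27 × 126.68) = 64.92 m/s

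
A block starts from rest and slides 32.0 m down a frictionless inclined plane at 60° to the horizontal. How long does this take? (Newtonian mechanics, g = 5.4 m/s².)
a = g sin(θ) = 5.4 × sin(60°) = 4.68 m/s²
t = √(2d/a) = √(2 × 32.0 / 4.68) = 3.7 s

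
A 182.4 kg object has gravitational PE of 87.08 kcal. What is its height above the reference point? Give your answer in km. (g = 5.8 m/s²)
PE = mgh → h = PE/(mg) = 3.643e+05 J / (182.4 kg × 5.8 m/s²) = 344.4 m = 0.3444 km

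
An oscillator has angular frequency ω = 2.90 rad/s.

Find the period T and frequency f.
T = 2π/ω = 2π/2.9 = 2.167 s; f = ω/2π = 0.4615 Hz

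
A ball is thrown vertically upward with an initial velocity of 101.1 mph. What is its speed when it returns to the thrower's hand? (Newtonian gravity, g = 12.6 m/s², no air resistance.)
By conservation of energy, the ball returns at the same speed = 101.1 mph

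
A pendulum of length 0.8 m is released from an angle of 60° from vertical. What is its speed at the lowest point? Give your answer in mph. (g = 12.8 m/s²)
h = L(1 − cosθ) = 0.8×(1 − cos60°) = 0.4 m
v = √(2gh) = √(2×12.8×0.4) = 3.2 m/s = 7.158 mph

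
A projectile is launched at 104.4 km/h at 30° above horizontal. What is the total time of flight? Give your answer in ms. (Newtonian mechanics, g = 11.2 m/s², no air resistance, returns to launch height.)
T = 2v₀sin(θ)/g (with unit conversion) = 2589.0 ms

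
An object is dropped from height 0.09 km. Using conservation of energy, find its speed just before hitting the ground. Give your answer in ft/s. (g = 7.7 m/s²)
mgh = ½mv² → v = √(2gh) = √(2×7.7×90) = 37.23 m/s = 122.1 ft/s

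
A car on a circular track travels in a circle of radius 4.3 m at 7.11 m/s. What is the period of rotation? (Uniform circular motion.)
T = 2πr/v = 2π×4.3/7.11 = 3.8 s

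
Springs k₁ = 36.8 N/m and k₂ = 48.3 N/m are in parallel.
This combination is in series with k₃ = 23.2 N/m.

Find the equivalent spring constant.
k₁₂ = k₁ + k₂ = 85.1 N/m (parallel)
1/k_eq = 1/k₁₂ + 1/k₃ → k_eq = 18.23 N/m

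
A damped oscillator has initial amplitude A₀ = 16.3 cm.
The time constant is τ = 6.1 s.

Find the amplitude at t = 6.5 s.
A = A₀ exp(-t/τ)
A = A₀ exp(−t/τ) = 16.3×exp(−6.5/6.1) = 5.616 cm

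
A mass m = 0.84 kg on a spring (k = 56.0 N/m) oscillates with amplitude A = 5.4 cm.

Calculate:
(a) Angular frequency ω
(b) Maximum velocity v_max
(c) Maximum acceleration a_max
ω = √(k/m) = √(56.0/0.84) = 8.165 rad/s
v_max = ωA = 8.165×0.054 = 0.4409 m/s
a_max = ω²A = 8.165²×0.054 = 3.6 m/s²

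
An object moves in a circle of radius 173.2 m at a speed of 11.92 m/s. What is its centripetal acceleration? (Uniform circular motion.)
a_c = v²/r = 11.92²/173.2 = 142.086/173.2 = 0.82 m/s²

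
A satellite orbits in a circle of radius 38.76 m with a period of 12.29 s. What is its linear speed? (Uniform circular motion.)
v = 2πr/T = 2π×38.76/12.29 = 19.82 m/s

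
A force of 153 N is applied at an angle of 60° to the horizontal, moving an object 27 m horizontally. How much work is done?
W = Fd cosθ = 153×27×cos(60°) = 2065.5 J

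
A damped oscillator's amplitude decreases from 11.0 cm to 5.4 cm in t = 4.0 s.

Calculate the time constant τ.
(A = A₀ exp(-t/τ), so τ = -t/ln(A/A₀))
A/A₀ = 5.4/11.0 = 0.4909; ln(A/A₀) = -0.7115
τ = −t/ln(A/A₀) = −4.0/-0.7115 = 5.622 s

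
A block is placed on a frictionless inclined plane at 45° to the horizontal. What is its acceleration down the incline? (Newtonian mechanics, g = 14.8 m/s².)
a = g sin(θ) = 14.8 × sin(45°) = 14.8 × 0.7071 = 10.47 m/s²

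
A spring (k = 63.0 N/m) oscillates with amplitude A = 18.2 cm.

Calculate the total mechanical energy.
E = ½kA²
E = ½kA² = ½×63.0×(0.182)² = 1.043 J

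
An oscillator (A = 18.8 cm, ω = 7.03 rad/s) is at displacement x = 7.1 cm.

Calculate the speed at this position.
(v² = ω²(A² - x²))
v = ω√(A² − x²) = 7.03×√(0.188² − 0.071²) = 1.224 m/s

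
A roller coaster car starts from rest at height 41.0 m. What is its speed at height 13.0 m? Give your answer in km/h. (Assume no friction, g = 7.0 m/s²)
mgh₁ = ½mv₂² + mgh₂ → v₂ = √(2g(h₁−h₂)) = √(2×7.0×(41−13)) = 19.8 m/s = 71.28 km/h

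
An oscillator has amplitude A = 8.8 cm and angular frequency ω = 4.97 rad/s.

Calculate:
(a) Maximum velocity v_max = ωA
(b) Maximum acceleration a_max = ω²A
v_max = ωA = 4.97×0.088 = 0.4374 m/s
a_max = ω²A = 4.97²×0.088 = 2.174 m/s²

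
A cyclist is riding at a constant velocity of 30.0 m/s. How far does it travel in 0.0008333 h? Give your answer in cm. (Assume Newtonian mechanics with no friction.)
d = vt (with unit conversion) = 9000.0 cm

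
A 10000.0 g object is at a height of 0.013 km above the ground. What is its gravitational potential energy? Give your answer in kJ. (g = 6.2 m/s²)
PE = mgh = 10 kg × 6.2 m/s² × 13 m = 806 J = 0.806 kJ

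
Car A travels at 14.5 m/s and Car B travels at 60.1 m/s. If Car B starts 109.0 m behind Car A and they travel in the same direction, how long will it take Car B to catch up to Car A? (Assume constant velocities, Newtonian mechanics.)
Relative speed: v_rel = 60.1 - 14.5 = 45.6 m/s
Time to catch: t = d₀/v_rel = 109.0/45.6 = 2.39 s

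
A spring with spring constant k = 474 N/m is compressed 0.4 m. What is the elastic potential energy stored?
PE = ½kx² = ½×474×0.4² = 37.92 J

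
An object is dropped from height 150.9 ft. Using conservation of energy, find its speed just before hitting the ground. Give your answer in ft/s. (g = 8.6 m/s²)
mgh = ½mv² → v = √(2gh) = √(2×8.6×45.99) = 28.13 m/s = 92.28 ft/s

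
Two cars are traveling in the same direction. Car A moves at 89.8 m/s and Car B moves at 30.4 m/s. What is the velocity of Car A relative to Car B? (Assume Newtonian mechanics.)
v_rel = v_A - v_B = 89.8 - 30.4 = 59.4 m/s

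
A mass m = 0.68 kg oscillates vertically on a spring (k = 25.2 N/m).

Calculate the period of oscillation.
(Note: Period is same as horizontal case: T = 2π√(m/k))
T = 2π√(m/k) = 2π√(0.68/25.2) = 1.032 s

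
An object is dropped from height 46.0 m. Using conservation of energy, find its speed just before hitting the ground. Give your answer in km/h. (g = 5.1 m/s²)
mgh = ½mv² → v = √(2gh) = √(2×5.1×46) = 21.66 m/s = 77.98 km/h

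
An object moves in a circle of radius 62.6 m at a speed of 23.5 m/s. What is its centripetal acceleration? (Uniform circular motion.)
a_c = v²/r = 23.5²/62.6 = 552.25/62.6 = 8.82 m/s²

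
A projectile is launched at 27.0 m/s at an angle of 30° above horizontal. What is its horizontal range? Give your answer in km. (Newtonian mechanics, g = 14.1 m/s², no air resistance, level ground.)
R = v₀² sin(2θ) / g (with unit conversion) = 0.04478 km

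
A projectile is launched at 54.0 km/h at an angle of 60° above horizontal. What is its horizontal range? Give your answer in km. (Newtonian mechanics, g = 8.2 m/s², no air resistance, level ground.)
R = v₀² sin(2θ) / g (with unit conversion) = 0.02376 km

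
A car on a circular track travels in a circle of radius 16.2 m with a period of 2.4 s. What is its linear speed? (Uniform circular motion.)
v = 2πr/T = 2π×16.2/2.4 = 42.41 m/s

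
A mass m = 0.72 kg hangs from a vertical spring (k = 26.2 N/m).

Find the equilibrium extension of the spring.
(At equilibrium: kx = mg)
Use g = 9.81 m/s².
x_eq = mg/k = 0.72×9.81/26.2 = 0.2696 m = 26.96 cm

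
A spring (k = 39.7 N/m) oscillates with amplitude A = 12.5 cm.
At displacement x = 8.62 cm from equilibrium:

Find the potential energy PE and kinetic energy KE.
E_total = ½kA² = ½×39.7×(0.125)² = 0.3102 J
PE = ½kx² = ½×39.7×(0.0862)² = 0.1475 J
KE = E_total − PE = 0.1627 J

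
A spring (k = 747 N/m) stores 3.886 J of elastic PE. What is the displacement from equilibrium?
PE = ½kx² → x = √(2PE/k) = √(2×3.886/747) = 0.102 m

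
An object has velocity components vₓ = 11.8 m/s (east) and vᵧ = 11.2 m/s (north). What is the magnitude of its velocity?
|v| = √(vₓ² + vᵧ²) = √(11.8² + 11.2²) = √(264.68) = 16.27 m/s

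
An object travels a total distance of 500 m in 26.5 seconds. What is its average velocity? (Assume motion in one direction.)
v_avg = Δd / Δt = 500 / 26.5 = 18.87 m/s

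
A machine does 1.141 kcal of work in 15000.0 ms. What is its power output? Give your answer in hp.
P = W/t = 4774 J / 15 s = 318.3 W = 0.4268 hp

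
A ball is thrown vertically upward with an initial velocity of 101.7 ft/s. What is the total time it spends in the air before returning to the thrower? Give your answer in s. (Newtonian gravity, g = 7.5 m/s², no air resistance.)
t_total = 2v₀/g (with unit conversion) = 8.266 s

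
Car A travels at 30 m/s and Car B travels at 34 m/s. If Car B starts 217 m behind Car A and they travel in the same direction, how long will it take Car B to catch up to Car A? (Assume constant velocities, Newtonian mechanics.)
Relative speed: v_rel = 34 - 30 = 4 m/s
Time to catch: t = d₀/v_rel = 217/4 = 54.25 s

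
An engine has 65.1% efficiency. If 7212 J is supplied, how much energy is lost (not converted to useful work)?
W_out = η × W_in = 0.651×7212 = 4695.0 J
W_lost = W_in − W_out = 7212 − 4695.0 = 2517.0 J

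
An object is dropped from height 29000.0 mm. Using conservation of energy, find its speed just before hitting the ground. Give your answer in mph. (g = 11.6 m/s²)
mgh = ½mv² → v = √(2gh) = √(2×11.6×29) = 25.94 m/s = 58.02 mph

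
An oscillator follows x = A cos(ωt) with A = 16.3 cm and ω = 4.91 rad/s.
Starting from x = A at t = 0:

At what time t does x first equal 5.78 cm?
cos(ωt) = x/A = 5.78/16.3 = 0.3546
ωt = arccos(0.3546) = 1.208 rad
t = 1.208/4.91 = 0.2461 s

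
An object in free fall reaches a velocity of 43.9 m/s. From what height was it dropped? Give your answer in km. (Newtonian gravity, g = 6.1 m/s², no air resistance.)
h = v²/(2g) (with unit conversion) = 0.158 km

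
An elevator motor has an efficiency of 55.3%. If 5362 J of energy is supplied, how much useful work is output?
W_out = η × W_in = 0.553 × 5362 = 2965.2 J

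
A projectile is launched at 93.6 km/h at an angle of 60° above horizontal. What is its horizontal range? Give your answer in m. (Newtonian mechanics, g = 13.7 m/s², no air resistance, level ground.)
R = v₀² sin(2θ) / g (with unit conversion) = 42.73 m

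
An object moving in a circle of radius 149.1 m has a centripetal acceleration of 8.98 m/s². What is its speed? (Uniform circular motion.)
v = √(a_c × r) = √(8.98 × 149.1) = 36.59 m/s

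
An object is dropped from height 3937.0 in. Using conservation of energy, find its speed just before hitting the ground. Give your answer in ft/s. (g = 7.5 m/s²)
mgh = ½mv² → v = √(2gh) = √(2×7.5×100) = 38.73 m/s = 127.1 ft/s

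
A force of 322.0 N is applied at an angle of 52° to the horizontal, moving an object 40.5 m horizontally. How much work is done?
W = Fd cosθ = 322.0×40.5×cos(52°) = 8028.8 J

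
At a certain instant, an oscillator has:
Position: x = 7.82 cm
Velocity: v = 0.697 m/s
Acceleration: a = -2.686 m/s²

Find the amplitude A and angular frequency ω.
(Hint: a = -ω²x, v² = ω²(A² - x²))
a = −ω²x → ω = √(|a|/x) = √(2.686/0.0782) = 5.861 rad/s
v² = ω²(A² − x²) → A = √(x² + v²/ω²) = √(0.0782² + 0.697²/5.861²) = 0.1423 m = 14.23 cm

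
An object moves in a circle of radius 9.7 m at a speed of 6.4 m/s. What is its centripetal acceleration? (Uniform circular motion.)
a_c = v²/r = 6.4²/9.7 = 40.96/9.7 = 4.22 m/s²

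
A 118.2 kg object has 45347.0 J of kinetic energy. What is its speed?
KE = ½mv² → v = √(2KE/m) = √(2×45347.0/118.2) = 27.7 m/s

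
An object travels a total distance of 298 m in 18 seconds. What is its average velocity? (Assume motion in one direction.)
v_avg = Δd / Δt = 298 / 18 = 16.56 m/s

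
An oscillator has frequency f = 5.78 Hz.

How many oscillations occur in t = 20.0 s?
n = f×t = 5.78×20.0 = 115.6 oscillations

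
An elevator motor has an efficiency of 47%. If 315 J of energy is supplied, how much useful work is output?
W_out = η × W_in = 0.47 × 315 = 148.05 J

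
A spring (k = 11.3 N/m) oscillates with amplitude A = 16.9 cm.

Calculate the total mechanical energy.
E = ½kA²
E = ½kA² = ½×11.3×(0.169)² = 0.1614 J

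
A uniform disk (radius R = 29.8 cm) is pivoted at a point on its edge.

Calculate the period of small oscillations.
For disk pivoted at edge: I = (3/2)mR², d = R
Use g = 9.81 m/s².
I/m = (3/2)R² = 0.1332 m²; d = R = 0.298 m
T = 2π√((3/2)R²/(gR)) = 2π√(3R/(2g)) = 1.341 s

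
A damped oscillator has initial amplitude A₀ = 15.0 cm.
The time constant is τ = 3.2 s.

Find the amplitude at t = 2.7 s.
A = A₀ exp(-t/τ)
A = A₀ exp(−t/τ) = 15.0×exp(−2.7/3.2) = 6.451 cm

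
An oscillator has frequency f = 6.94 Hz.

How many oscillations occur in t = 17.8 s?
n = f×t = 6.94×17.8 = 123.5 oscillations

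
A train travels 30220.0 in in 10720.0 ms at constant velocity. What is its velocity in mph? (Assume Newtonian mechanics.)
v = d/t (with unit conversion) = 160.2 mph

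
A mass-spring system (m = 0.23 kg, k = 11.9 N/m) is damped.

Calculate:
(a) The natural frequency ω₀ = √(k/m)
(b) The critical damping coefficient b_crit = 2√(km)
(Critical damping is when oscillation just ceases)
ω₀ = √(k/m) = √(11.9/0.23) = 7.193 rad/s
b_crit = 2√(km) = 2√(11.9×0.23) = 3.309 kg/s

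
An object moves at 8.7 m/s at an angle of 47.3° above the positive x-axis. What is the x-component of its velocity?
vₓ = v cos(θ) = 8.7 × cos(47.3°) = 5.9 m/s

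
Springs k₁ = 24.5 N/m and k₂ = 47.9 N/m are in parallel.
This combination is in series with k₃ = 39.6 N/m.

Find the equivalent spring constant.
k₁₂ = k₁ + k₂ = 72.4 N/m (parallel)
1/k_eq = 1/k₁₂ + 1/k₃ → k_eq = 25.6 N/m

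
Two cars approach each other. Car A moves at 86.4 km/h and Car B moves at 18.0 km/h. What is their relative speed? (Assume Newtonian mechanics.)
v_rel = v_A + v_B = 86.4 + 18.0 = 104.4 km/h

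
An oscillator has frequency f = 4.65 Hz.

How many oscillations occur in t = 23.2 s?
n = f×t = 4.65×23.2 = 107.9 oscillations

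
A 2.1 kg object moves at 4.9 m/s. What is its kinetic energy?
KE = ½mv² = ½×2.1×4.9² = 25.2105 J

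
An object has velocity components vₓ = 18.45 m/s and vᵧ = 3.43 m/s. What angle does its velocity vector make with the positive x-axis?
θ = arctan(vᵧ/vₓ) = arctan(3.43/18.45) = 10.53°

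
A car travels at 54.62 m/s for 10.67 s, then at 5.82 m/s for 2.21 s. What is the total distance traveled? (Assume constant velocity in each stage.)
d₁ = v₁t₁ = 54.62 × 10.67 = 582.795 m
d₂ = v₂t₂ = 5.82 × 2.21 = 12.8622 m
d_total = 582.795 + 12.8622 = 595.66 m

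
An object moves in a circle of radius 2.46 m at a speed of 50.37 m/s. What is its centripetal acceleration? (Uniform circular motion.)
a_c = v²/r = 50.37²/2.46 = 2537.14/2.46 = 1031.36 m/s²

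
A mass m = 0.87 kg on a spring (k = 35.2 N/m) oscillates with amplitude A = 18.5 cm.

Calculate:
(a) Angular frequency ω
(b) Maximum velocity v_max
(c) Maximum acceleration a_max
ω = √(k/m) = √(35.2/0.87) = 6.361 rad/s
v_max = ωA = 6.361×0.185 = 1.177 m/s
a_max = ω²A = 6.361²×0.185 = 7.485 m/s²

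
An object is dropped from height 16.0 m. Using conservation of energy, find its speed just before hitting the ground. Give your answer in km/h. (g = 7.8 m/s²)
mgh = ½mv² → v = √(2gh) = √(2×7.8×16) = 15.8 m/s = 56.88 km/h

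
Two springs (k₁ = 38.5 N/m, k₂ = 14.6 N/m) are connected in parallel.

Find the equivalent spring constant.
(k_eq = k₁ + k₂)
k_eq = k₁ + k₂ = 38.5 + 14.6 = 53.1 N/m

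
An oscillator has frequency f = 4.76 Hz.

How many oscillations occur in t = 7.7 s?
n = f×t = 4.76×7.7 = 36.65 oscillations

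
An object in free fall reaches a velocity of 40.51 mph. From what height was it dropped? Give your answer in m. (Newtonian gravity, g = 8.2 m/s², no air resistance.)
h = v²/(2g) (with unit conversion) = 20.0 m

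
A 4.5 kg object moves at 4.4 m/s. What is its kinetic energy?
KE = ½mv² = ½×4.5×4.4² = 43.56 J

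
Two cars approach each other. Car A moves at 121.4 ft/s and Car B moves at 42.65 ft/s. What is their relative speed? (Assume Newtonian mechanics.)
v_rel = v_A + v_B = 121.4 + 42.65 = 164.1 ft/s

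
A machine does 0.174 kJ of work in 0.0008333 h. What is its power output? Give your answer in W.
P = W/t = 174 J / 3 s = 58 W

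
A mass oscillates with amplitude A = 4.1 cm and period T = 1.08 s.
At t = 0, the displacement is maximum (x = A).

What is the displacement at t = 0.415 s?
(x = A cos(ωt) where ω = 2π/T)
ω = 2π/T = 2π/1.08 = 5.818 rad/s
x = A cos(ωt) = 4.1×cos(5.818×0.415) = -3.063 cm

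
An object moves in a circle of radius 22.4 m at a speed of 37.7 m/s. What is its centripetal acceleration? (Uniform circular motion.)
a_c = v²/r = 37.7²/22.4 = 1421.29/22.4 = 63.45 m/s²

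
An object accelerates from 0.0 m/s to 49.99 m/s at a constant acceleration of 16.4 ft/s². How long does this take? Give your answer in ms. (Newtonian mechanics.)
t = (v - v₀)/a (with unit conversion) = 10000.0 ms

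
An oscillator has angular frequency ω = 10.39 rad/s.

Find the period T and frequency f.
T = 2π/ω = 2π/10.39 = 0.6047 s; f = ω/2π = 1.654 Hz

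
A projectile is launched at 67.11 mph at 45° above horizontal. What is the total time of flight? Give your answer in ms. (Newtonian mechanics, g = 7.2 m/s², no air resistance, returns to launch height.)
T = 2v₀sin(θ)/g (with unit conversion) = 5893.0 ms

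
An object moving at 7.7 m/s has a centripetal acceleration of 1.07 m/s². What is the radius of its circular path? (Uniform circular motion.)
r = v²/a_c = 7.7²/1.07 = 55.41 m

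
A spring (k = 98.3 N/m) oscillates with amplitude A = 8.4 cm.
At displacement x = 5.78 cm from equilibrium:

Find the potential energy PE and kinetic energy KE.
E_total = ½kA² = ½×98.3×(0.084)² = 0.3468 J
PE = ½kx² = ½×98.3×(0.0578)² = 0.1642 J
KE = E_total − PE = 0.1826 J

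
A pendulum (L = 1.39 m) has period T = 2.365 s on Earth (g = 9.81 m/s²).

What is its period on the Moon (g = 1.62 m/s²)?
T = 2π√(L/g), so T_moon/T_earth = √(g_earth/g_moon)
T_moon = 2π√(1.39/1.62) = 5.82 s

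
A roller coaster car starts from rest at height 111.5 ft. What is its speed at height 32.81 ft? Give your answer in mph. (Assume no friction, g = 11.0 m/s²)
mgh₁ = ½mv₂² + mgh₂ → v₂ = √(2g(h₁−h₂)) = √(2×11.0×(33.99−10)) = 22.97 m/s = 51.38 mph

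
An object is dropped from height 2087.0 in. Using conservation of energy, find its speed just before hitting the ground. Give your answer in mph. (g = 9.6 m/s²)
mgh = ½mv² → v = √(2gh) = √(2×9.6×53.01) = 31.9 m/s = 71.36 mph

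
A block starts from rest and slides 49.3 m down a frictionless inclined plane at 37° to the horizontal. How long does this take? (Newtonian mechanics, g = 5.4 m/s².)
a = g sin(θ) = 5.4 × sin(37°) = 3.25 m/s²
t = √(2d/a) = √(2 × 49.3 / 3.25) = 5.51 s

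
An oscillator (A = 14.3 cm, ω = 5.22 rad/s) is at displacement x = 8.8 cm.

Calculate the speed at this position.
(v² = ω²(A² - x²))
v = ω√(A² − x²) = 5.22×√(0.143² − 0.088²) = 0.5884 m/s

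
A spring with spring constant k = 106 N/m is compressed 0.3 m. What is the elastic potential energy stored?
PE = ½kx² = ½×106×0.3² = 4.77 J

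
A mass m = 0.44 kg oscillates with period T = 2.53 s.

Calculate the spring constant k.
T = 2π√(m/k) → k = m(2π/T)² = 0.44×(2π/2.53)² = 2.714 N/m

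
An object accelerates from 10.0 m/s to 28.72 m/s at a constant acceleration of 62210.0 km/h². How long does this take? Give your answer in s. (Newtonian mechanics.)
t = (v - v₀)/a (with unit conversion) = 3.9 s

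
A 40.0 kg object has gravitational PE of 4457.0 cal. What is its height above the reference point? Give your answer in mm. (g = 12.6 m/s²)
PE = mgh → h = PE/(mg) = 1.865e+04 J / (40 kg × 12.6 m/s²) = 37 m = 37000.0 mm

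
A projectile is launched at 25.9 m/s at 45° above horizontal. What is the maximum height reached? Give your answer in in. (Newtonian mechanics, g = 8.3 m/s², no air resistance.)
H = v₀²sin²(θ)/(2g) (with unit conversion) = 795.5 in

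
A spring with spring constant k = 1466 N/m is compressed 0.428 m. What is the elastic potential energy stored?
PE = ½kx² = ½×1466×0.428² = 134.3 J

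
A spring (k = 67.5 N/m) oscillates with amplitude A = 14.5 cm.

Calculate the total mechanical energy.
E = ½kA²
E = ½kA² = ½×67.5×(0.145)² = 0.7096 J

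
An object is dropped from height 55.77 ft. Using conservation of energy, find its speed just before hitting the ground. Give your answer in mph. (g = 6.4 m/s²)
mgh = ½mv² → v = √(2gh) = √(2×6.4×17) = 14.75 m/s = 33.0 mph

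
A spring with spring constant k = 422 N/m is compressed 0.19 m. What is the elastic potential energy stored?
PE = ½kx² = ½×422×0.19² = 7.617 J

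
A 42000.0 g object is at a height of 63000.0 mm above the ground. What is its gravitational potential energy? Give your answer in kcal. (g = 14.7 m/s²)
PE = mgh = 42 kg × 14.7 m/s² × 63 m = 3.89e+04 J = 9.296 kcal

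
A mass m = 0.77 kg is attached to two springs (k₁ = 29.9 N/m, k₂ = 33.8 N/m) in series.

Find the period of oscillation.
k_eq = k₁k₂/(k₁+k₂) = 15.87 N/m
T = 2π√(m/k_eq) = 2π√(0.77/15.87) = 1.384 s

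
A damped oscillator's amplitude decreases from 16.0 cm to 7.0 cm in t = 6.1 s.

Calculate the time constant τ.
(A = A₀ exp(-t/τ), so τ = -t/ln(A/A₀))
A/A₀ = 7.0/16.0 = 0.4375; ln(A/A₀) = -0.8267
τ = −t/ln(A/A₀) = −6.1/-0.8267 = 7.379 s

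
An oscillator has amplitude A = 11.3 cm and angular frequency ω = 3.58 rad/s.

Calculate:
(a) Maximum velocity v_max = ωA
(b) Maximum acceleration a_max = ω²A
v_max = ωA = 3.58×0.113 = 0.4045 m/s
a_max = ω²A = 3.58²×0.113 = 1.448 m/s²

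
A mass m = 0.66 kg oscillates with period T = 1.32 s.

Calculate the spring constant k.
T = 2π√(m/k) → k = m(2π/T)² = 0.66×(2π/1.32)² = 14.95 N/m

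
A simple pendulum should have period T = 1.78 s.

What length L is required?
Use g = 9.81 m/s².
T = 2π√(L/g) → L = g(T/2π)² = 9.81×(1.78/2π)² = 0.7873 m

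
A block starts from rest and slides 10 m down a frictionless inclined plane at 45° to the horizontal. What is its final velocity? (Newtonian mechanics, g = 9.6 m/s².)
a = g sin(θ) = 9.6 × sin(45°) = 6.79 m/s²
v = √(2ad) = √(2 × 6.79 × 10) = 11.65 m/s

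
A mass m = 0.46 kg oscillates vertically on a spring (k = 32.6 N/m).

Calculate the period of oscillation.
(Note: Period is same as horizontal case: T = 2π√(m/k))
T = 2π√(m/k) = 2π√(0.46/32.6) = 0.7464 s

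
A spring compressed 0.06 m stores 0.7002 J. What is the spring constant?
PE = ½kx² → k = 2PE/x² = 2×0.7002/0.06² = 389.0 N/m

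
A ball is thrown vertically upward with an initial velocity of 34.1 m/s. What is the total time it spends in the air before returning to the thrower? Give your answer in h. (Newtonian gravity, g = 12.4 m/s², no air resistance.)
t_total = 2v₀/g (with unit conversion) = 0.001528 h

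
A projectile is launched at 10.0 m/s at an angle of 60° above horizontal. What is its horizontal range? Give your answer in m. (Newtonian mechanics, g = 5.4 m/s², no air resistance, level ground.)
R = v₀² sin(2θ) / g = 16.04 m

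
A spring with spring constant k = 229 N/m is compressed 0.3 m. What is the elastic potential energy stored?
PE = ½kx² = ½×229×0.3² = 10.3 J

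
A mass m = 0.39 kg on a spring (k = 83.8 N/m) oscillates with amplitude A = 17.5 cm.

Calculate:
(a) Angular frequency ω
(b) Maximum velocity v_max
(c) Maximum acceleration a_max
ω = √(k/m) = √(83.8/0.39) = 14.66 rad/s
v_max = ωA = 14.66×0.175 = 2.565 m/s
a_max = ω²A = 14.66²×0.175 = 37.6 m/s²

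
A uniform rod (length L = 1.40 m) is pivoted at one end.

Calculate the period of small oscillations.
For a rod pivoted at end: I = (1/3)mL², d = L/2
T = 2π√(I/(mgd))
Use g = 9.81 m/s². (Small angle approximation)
I/m = (1/3)L² = 0.6533 m²; d = L/2 = 0.7 m
T = 2π√(I/(mgd)) = 2π√(0.6533/(9.81×0.7)) = 1.938 s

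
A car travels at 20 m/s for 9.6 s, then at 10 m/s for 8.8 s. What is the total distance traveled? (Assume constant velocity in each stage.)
d₁ = v₁t₁ = 20 × 9.6 = 192 m
d₂ = v₂t₂ = 10 × 8.8 = 88 m
d_total = 192 + 88 = 280.0 m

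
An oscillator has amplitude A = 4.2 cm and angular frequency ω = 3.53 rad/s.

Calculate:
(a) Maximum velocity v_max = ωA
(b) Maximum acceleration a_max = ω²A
v_max = ωA = 3.53×0.042 = 0.1483 m/s
a_max = ω²A = 3.53²×0.042 = 0.5234 m/s²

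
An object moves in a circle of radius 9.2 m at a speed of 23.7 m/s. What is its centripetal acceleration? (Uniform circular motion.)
a_c = v²/r = 23.7²/9.2 = 561.69/9.2 = 61.05 m/s²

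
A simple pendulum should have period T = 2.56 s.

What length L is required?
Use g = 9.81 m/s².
T = 2π√(L/g) → L = g(T/2π)² = 9.81×(2.56/2π)² = 1.629 m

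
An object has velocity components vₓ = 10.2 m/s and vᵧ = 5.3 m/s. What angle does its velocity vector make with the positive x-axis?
θ = arctan(vᵧ/vₓ) = arctan(5.3/10.2) = 27.46°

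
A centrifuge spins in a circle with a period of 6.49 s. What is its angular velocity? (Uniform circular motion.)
ω = 2π/T = 2π/6.49 = 0.9681 rad/s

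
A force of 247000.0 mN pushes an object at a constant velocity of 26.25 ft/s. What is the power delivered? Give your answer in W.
P = Fv = 247 N × 8.001 m/s = 1976 W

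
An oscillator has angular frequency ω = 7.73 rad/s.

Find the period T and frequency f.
T = 2π/ω = 2π/7.73 = 0.8128 s; f = ω/2π = 1.23 Hz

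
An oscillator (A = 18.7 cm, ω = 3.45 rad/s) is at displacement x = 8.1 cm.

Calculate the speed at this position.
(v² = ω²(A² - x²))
v = ω√(A² − x²) = 3.45×√(0.187² − 0.081²) = 0.5815 m/s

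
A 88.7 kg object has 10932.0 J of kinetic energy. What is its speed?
KE = ½mv² → v = √(2KE/m) = √(2×10932.0/88.7) = 15.7 m/s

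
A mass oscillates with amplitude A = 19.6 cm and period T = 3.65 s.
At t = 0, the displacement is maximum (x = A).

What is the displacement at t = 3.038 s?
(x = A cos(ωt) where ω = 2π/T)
ω = 2π/T = 2π/3.65 = 1.721 rad/s
x = A cos(ωt) = 19.6×cos(1.721×3.038) = 9.693 cm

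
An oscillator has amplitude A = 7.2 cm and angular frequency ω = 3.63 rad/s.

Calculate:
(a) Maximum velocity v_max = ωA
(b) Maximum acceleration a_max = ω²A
v_max = ωA = 3.63×0.072 = 0.2614 m/s
a_max = ω²A = 3.63²×0.072 = 0.9487 m/s²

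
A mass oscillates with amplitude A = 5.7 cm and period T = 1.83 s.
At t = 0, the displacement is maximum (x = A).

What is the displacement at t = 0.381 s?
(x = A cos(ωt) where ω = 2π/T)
ω = 2π/T = 2π/1.83 = 3.433 rad/s
x = A cos(ωt) = 5.7×cos(3.433×0.381) = 1.48 cm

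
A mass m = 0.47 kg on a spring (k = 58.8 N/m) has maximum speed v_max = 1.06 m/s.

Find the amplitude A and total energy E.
½mv²_max = ½kA² → A = v_max√(m/k) = 1.06×√(0.47/58.8) = 0.09477 m = 9.477 cm
E = ½mv²_max = ½×0.47×1.06² = 0.264 J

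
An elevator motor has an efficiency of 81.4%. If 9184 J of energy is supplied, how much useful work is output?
W_out = η × W_in = 0.814 × 9184 = 7475.8 J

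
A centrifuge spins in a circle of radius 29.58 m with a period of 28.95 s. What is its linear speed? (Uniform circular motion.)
v = 2πr/T = 2π×29.58/28.95 = 6.42 m/s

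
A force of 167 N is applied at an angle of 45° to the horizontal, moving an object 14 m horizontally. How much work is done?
W = Fd cosθ = 167×14×cos(45°) = 1653.2 J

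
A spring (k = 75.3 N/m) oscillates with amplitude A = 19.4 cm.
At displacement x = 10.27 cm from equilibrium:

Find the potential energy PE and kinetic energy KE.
E_total = ½kA² = ½×75.3×(0.194)² = 1.417 J
PE = ½kx² = ½×75.3×(0.1027)² = 0.3971 J
KE = E_total − PE = 1.02 J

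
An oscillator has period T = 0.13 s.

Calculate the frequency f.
f = 1/T = 1/0.13 = 7.692 Hz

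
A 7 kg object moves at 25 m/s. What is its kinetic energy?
KE = ½mv² = ½×7×25² = 2187.5 J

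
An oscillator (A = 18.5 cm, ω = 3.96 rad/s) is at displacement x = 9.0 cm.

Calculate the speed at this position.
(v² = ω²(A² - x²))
v = ω√(A² − x²) = 3.96×√(0.185² − 0.09²) = 0.6401 m/s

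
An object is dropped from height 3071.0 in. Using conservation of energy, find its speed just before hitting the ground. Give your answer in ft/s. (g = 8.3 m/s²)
mgh = ½mv² → v = √(2gh) = √(2×8.3×78) = 35.98 m/s = 118.1 ft/s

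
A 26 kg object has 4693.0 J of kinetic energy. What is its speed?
KE = ½mv² → v = √(2KE/m) = √(2×4693.0/26) = 19.0 m/s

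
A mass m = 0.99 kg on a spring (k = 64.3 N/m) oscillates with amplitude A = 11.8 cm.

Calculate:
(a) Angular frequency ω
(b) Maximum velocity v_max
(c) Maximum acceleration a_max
ω = √(k/m) = √(64.3/0.99) = 8.059 rad/s
v_max = ωA = 8.059×0.118 = 0.951 m/s
a_max = ω²A = 8.059²×0.118 = 7.664 m/s²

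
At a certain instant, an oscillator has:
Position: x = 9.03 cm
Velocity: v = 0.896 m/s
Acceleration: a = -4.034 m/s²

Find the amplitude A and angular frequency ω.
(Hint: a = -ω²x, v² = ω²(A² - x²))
a = −ω²x → ω = √(|a|/x) = √(4.034/0.0903) = 6.684 rad/s
v² = ω²(A² − x²) → A = √(x² + v²/ω²) = √(0.0903² + 0.896²/6.684²) = 0.1616 m = 16.16 cm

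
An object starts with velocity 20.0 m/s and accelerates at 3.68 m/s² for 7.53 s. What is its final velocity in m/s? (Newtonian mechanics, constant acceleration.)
v = v₀ + at = 47.71 m/s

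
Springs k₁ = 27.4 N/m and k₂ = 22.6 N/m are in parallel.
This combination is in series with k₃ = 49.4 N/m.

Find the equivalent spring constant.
k₁₂ = k₁ + k₂ = 50 N/m (parallel)
1/k_eq = 1/k₁₂ + 1/k₃ → k_eq = 24.85 N/m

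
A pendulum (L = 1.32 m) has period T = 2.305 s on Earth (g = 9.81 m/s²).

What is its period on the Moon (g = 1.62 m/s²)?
T = 2π√(L/g), so T_moon/T_earth = √(g_earth/g_moon)
T_moon = 2π√(1.32/1.62) = 5.672 s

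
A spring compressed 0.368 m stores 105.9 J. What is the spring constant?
PE = ½kx² → k = 2PE/x² = 2×105.9/0.368² = 1564.0 N/m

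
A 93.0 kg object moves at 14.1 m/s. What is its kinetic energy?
KE = ½mv² = ½×93.0×14.1² = 9244.665 J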